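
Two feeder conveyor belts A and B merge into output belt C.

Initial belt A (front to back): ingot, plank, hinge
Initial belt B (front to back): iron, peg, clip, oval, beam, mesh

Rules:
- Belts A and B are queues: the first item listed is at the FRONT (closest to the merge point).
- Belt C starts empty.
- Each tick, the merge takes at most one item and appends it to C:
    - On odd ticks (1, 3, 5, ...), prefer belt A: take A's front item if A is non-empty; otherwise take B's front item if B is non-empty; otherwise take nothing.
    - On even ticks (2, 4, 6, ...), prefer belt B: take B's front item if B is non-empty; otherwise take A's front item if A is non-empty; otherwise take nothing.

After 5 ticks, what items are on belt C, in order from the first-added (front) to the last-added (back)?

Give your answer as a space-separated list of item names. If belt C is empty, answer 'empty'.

Answer: ingot iron plank peg hinge

Derivation:
Tick 1: prefer A, take ingot from A; A=[plank,hinge] B=[iron,peg,clip,oval,beam,mesh] C=[ingot]
Tick 2: prefer B, take iron from B; A=[plank,hinge] B=[peg,clip,oval,beam,mesh] C=[ingot,iron]
Tick 3: prefer A, take plank from A; A=[hinge] B=[peg,clip,oval,beam,mesh] C=[ingot,iron,plank]
Tick 4: prefer B, take peg from B; A=[hinge] B=[clip,oval,beam,mesh] C=[ingot,iron,plank,peg]
Tick 5: prefer A, take hinge from A; A=[-] B=[clip,oval,beam,mesh] C=[ingot,iron,plank,peg,hinge]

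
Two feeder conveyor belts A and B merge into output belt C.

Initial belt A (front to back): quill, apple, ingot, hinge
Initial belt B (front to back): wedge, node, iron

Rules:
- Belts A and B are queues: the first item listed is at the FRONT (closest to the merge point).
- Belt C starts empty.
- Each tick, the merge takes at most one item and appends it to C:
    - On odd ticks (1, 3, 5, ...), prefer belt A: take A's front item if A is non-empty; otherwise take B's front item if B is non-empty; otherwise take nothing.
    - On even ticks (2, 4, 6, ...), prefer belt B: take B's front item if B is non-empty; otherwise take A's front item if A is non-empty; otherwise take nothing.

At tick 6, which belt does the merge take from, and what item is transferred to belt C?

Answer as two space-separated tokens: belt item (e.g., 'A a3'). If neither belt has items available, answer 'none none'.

Answer: B iron

Derivation:
Tick 1: prefer A, take quill from A; A=[apple,ingot,hinge] B=[wedge,node,iron] C=[quill]
Tick 2: prefer B, take wedge from B; A=[apple,ingot,hinge] B=[node,iron] C=[quill,wedge]
Tick 3: prefer A, take apple from A; A=[ingot,hinge] B=[node,iron] C=[quill,wedge,apple]
Tick 4: prefer B, take node from B; A=[ingot,hinge] B=[iron] C=[quill,wedge,apple,node]
Tick 5: prefer A, take ingot from A; A=[hinge] B=[iron] C=[quill,wedge,apple,node,ingot]
Tick 6: prefer B, take iron from B; A=[hinge] B=[-] C=[quill,wedge,apple,node,ingot,iron]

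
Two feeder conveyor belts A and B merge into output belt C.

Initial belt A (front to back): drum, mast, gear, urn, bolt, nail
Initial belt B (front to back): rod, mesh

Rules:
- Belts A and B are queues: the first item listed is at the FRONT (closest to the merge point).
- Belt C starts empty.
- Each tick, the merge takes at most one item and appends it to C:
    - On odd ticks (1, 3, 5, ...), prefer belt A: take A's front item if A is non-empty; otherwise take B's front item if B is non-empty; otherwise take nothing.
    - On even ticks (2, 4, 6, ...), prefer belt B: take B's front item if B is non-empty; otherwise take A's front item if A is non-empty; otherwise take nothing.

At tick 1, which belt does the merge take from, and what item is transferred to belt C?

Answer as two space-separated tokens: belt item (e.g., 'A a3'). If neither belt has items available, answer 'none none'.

Tick 1: prefer A, take drum from A; A=[mast,gear,urn,bolt,nail] B=[rod,mesh] C=[drum]

Answer: A drum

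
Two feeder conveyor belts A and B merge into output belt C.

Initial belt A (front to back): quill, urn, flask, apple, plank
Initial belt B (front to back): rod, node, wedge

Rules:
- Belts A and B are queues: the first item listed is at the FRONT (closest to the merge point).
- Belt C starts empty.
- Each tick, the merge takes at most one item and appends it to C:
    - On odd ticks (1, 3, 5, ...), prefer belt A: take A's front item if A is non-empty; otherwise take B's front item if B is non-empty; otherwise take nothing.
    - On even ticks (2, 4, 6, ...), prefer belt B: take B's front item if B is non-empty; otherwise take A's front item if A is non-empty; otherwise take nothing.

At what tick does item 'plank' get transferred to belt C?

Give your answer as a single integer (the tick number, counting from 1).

Tick 1: prefer A, take quill from A; A=[urn,flask,apple,plank] B=[rod,node,wedge] C=[quill]
Tick 2: prefer B, take rod from B; A=[urn,flask,apple,plank] B=[node,wedge] C=[quill,rod]
Tick 3: prefer A, take urn from A; A=[flask,apple,plank] B=[node,wedge] C=[quill,rod,urn]
Tick 4: prefer B, take node from B; A=[flask,apple,plank] B=[wedge] C=[quill,rod,urn,node]
Tick 5: prefer A, take flask from A; A=[apple,plank] B=[wedge] C=[quill,rod,urn,node,flask]
Tick 6: prefer B, take wedge from B; A=[apple,plank] B=[-] C=[quill,rod,urn,node,flask,wedge]
Tick 7: prefer A, take apple from A; A=[plank] B=[-] C=[quill,rod,urn,node,flask,wedge,apple]
Tick 8: prefer B, take plank from A; A=[-] B=[-] C=[quill,rod,urn,node,flask,wedge,apple,plank]

Answer: 8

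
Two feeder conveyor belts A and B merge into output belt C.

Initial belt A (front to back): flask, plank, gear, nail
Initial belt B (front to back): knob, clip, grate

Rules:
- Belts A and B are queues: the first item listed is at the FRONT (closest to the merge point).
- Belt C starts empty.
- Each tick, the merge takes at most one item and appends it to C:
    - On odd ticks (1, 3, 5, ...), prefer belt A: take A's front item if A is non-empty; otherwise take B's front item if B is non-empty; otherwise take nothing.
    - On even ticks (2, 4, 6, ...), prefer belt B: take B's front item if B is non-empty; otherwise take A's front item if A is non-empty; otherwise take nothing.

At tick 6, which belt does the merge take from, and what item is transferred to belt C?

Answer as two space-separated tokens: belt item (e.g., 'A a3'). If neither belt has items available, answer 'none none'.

Answer: B grate

Derivation:
Tick 1: prefer A, take flask from A; A=[plank,gear,nail] B=[knob,clip,grate] C=[flask]
Tick 2: prefer B, take knob from B; A=[plank,gear,nail] B=[clip,grate] C=[flask,knob]
Tick 3: prefer A, take plank from A; A=[gear,nail] B=[clip,grate] C=[flask,knob,plank]
Tick 4: prefer B, take clip from B; A=[gear,nail] B=[grate] C=[flask,knob,plank,clip]
Tick 5: prefer A, take gear from A; A=[nail] B=[grate] C=[flask,knob,plank,clip,gear]
Tick 6: prefer B, take grate from B; A=[nail] B=[-] C=[flask,knob,plank,clip,gear,grate]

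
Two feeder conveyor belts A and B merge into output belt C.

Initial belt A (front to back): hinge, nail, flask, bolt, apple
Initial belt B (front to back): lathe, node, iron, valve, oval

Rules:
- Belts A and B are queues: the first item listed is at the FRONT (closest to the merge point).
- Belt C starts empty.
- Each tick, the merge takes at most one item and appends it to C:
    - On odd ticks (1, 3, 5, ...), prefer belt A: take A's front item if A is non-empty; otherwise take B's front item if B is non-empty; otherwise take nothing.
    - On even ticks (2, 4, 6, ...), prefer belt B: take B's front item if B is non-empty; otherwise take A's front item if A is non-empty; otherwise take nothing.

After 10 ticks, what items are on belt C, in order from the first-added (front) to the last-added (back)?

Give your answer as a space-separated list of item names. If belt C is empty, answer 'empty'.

Tick 1: prefer A, take hinge from A; A=[nail,flask,bolt,apple] B=[lathe,node,iron,valve,oval] C=[hinge]
Tick 2: prefer B, take lathe from B; A=[nail,flask,bolt,apple] B=[node,iron,valve,oval] C=[hinge,lathe]
Tick 3: prefer A, take nail from A; A=[flask,bolt,apple] B=[node,iron,valve,oval] C=[hinge,lathe,nail]
Tick 4: prefer B, take node from B; A=[flask,bolt,apple] B=[iron,valve,oval] C=[hinge,lathe,nail,node]
Tick 5: prefer A, take flask from A; A=[bolt,apple] B=[iron,valve,oval] C=[hinge,lathe,nail,node,flask]
Tick 6: prefer B, take iron from B; A=[bolt,apple] B=[valve,oval] C=[hinge,lathe,nail,node,flask,iron]
Tick 7: prefer A, take bolt from A; A=[apple] B=[valve,oval] C=[hinge,lathe,nail,node,flask,iron,bolt]
Tick 8: prefer B, take valve from B; A=[apple] B=[oval] C=[hinge,lathe,nail,node,flask,iron,bolt,valve]
Tick 9: prefer A, take apple from A; A=[-] B=[oval] C=[hinge,lathe,nail,node,flask,iron,bolt,valve,apple]
Tick 10: prefer B, take oval from B; A=[-] B=[-] C=[hinge,lathe,nail,node,flask,iron,bolt,valve,apple,oval]

Answer: hinge lathe nail node flask iron bolt valve apple oval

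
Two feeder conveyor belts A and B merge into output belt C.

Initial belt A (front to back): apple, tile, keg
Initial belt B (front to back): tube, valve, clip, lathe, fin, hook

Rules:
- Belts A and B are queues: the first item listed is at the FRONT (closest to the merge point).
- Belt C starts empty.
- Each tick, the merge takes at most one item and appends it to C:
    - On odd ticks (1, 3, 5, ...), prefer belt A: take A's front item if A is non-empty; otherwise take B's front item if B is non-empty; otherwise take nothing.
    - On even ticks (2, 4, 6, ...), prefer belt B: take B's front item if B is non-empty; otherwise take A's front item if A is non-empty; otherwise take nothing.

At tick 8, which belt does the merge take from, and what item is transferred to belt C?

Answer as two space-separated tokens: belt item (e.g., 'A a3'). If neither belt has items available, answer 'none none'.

Tick 1: prefer A, take apple from A; A=[tile,keg] B=[tube,valve,clip,lathe,fin,hook] C=[apple]
Tick 2: prefer B, take tube from B; A=[tile,keg] B=[valve,clip,lathe,fin,hook] C=[apple,tube]
Tick 3: prefer A, take tile from A; A=[keg] B=[valve,clip,lathe,fin,hook] C=[apple,tube,tile]
Tick 4: prefer B, take valve from B; A=[keg] B=[clip,lathe,fin,hook] C=[apple,tube,tile,valve]
Tick 5: prefer A, take keg from A; A=[-] B=[clip,lathe,fin,hook] C=[apple,tube,tile,valve,keg]
Tick 6: prefer B, take clip from B; A=[-] B=[lathe,fin,hook] C=[apple,tube,tile,valve,keg,clip]
Tick 7: prefer A, take lathe from B; A=[-] B=[fin,hook] C=[apple,tube,tile,valve,keg,clip,lathe]
Tick 8: prefer B, take fin from B; A=[-] B=[hook] C=[apple,tube,tile,valve,keg,clip,lathe,fin]

Answer: B fin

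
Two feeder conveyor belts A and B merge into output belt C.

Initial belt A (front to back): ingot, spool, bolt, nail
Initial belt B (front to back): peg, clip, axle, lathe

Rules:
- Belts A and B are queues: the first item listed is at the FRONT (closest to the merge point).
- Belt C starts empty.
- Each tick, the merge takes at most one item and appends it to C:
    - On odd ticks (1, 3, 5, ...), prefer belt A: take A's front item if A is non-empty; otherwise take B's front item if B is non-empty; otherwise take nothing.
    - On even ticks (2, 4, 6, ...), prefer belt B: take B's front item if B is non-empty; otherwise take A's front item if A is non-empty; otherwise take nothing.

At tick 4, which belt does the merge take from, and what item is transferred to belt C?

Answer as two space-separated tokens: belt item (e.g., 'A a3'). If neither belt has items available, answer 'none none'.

Answer: B clip

Derivation:
Tick 1: prefer A, take ingot from A; A=[spool,bolt,nail] B=[peg,clip,axle,lathe] C=[ingot]
Tick 2: prefer B, take peg from B; A=[spool,bolt,nail] B=[clip,axle,lathe] C=[ingot,peg]
Tick 3: prefer A, take spool from A; A=[bolt,nail] B=[clip,axle,lathe] C=[ingot,peg,spool]
Tick 4: prefer B, take clip from B; A=[bolt,nail] B=[axle,lathe] C=[ingot,peg,spool,clip]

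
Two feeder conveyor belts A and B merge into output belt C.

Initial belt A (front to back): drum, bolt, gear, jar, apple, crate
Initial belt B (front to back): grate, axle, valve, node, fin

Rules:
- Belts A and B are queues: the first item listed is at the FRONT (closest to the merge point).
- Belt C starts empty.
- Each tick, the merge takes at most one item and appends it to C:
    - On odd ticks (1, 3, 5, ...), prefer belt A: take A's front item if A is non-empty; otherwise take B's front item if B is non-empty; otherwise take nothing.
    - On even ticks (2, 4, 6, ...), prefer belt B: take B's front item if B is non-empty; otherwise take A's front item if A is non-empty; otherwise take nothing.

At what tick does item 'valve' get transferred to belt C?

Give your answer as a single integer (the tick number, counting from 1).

Answer: 6

Derivation:
Tick 1: prefer A, take drum from A; A=[bolt,gear,jar,apple,crate] B=[grate,axle,valve,node,fin] C=[drum]
Tick 2: prefer B, take grate from B; A=[bolt,gear,jar,apple,crate] B=[axle,valve,node,fin] C=[drum,grate]
Tick 3: prefer A, take bolt from A; A=[gear,jar,apple,crate] B=[axle,valve,node,fin] C=[drum,grate,bolt]
Tick 4: prefer B, take axle from B; A=[gear,jar,apple,crate] B=[valve,node,fin] C=[drum,grate,bolt,axle]
Tick 5: prefer A, take gear from A; A=[jar,apple,crate] B=[valve,node,fin] C=[drum,grate,bolt,axle,gear]
Tick 6: prefer B, take valve from B; A=[jar,apple,crate] B=[node,fin] C=[drum,grate,bolt,axle,gear,valve]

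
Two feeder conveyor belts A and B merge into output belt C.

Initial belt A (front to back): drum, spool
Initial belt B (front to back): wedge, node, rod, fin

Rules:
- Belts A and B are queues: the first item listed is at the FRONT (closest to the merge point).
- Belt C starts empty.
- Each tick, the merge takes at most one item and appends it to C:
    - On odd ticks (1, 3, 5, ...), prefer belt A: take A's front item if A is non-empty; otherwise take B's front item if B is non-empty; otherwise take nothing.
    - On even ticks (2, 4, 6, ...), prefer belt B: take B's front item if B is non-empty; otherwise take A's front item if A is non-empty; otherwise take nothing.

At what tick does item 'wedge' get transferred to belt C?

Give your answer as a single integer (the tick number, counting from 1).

Tick 1: prefer A, take drum from A; A=[spool] B=[wedge,node,rod,fin] C=[drum]
Tick 2: prefer B, take wedge from B; A=[spool] B=[node,rod,fin] C=[drum,wedge]

Answer: 2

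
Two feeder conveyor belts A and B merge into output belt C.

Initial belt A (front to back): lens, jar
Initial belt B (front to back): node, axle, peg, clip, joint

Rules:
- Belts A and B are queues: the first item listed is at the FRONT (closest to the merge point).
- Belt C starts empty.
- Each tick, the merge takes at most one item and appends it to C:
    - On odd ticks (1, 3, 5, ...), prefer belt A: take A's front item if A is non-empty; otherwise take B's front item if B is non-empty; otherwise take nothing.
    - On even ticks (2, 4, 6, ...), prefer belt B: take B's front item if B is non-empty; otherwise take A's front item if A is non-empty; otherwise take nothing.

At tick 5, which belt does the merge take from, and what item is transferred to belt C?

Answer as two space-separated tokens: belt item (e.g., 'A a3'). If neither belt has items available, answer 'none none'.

Tick 1: prefer A, take lens from A; A=[jar] B=[node,axle,peg,clip,joint] C=[lens]
Tick 2: prefer B, take node from B; A=[jar] B=[axle,peg,clip,joint] C=[lens,node]
Tick 3: prefer A, take jar from A; A=[-] B=[axle,peg,clip,joint] C=[lens,node,jar]
Tick 4: prefer B, take axle from B; A=[-] B=[peg,clip,joint] C=[lens,node,jar,axle]
Tick 5: prefer A, take peg from B; A=[-] B=[clip,joint] C=[lens,node,jar,axle,peg]

Answer: B peg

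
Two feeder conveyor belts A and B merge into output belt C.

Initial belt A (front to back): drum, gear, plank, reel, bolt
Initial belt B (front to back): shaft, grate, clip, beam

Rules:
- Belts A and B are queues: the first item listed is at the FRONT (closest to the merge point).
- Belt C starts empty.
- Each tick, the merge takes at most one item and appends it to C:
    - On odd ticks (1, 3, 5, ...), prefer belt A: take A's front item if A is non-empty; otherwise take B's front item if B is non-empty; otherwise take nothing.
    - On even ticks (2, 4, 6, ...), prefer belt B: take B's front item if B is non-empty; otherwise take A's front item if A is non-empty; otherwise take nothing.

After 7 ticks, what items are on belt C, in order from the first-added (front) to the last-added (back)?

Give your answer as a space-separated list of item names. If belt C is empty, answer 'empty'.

Answer: drum shaft gear grate plank clip reel

Derivation:
Tick 1: prefer A, take drum from A; A=[gear,plank,reel,bolt] B=[shaft,grate,clip,beam] C=[drum]
Tick 2: prefer B, take shaft from B; A=[gear,plank,reel,bolt] B=[grate,clip,beam] C=[drum,shaft]
Tick 3: prefer A, take gear from A; A=[plank,reel,bolt] B=[grate,clip,beam] C=[drum,shaft,gear]
Tick 4: prefer B, take grate from B; A=[plank,reel,bolt] B=[clip,beam] C=[drum,shaft,gear,grate]
Tick 5: prefer A, take plank from A; A=[reel,bolt] B=[clip,beam] C=[drum,shaft,gear,grate,plank]
Tick 6: prefer B, take clip from B; A=[reel,bolt] B=[beam] C=[drum,shaft,gear,grate,plank,clip]
Tick 7: prefer A, take reel from A; A=[bolt] B=[beam] C=[drum,shaft,gear,grate,plank,clip,reel]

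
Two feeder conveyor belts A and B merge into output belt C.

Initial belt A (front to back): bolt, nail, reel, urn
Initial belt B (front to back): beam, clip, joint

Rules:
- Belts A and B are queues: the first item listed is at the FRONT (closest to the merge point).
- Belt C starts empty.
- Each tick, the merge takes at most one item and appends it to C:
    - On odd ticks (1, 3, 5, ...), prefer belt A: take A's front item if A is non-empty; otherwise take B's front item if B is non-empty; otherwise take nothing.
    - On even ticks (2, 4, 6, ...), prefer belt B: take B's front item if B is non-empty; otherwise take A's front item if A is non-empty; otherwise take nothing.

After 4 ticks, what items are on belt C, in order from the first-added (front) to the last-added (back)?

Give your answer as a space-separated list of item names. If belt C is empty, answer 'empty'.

Answer: bolt beam nail clip

Derivation:
Tick 1: prefer A, take bolt from A; A=[nail,reel,urn] B=[beam,clip,joint] C=[bolt]
Tick 2: prefer B, take beam from B; A=[nail,reel,urn] B=[clip,joint] C=[bolt,beam]
Tick 3: prefer A, take nail from A; A=[reel,urn] B=[clip,joint] C=[bolt,beam,nail]
Tick 4: prefer B, take clip from B; A=[reel,urn] B=[joint] C=[bolt,beam,nail,clip]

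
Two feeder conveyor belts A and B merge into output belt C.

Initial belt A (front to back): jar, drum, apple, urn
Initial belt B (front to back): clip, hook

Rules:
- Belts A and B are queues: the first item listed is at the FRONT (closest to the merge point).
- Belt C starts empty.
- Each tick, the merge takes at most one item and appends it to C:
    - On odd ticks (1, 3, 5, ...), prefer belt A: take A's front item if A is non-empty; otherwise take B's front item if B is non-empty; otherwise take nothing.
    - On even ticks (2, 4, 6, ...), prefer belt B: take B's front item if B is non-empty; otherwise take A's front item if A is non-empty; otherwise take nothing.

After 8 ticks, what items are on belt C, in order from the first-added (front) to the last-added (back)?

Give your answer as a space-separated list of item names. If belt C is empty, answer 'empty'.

Answer: jar clip drum hook apple urn

Derivation:
Tick 1: prefer A, take jar from A; A=[drum,apple,urn] B=[clip,hook] C=[jar]
Tick 2: prefer B, take clip from B; A=[drum,apple,urn] B=[hook] C=[jar,clip]
Tick 3: prefer A, take drum from A; A=[apple,urn] B=[hook] C=[jar,clip,drum]
Tick 4: prefer B, take hook from B; A=[apple,urn] B=[-] C=[jar,clip,drum,hook]
Tick 5: prefer A, take apple from A; A=[urn] B=[-] C=[jar,clip,drum,hook,apple]
Tick 6: prefer B, take urn from A; A=[-] B=[-] C=[jar,clip,drum,hook,apple,urn]
Tick 7: prefer A, both empty, nothing taken; A=[-] B=[-] C=[jar,clip,drum,hook,apple,urn]
Tick 8: prefer B, both empty, nothing taken; A=[-] B=[-] C=[jar,clip,drum,hook,apple,urn]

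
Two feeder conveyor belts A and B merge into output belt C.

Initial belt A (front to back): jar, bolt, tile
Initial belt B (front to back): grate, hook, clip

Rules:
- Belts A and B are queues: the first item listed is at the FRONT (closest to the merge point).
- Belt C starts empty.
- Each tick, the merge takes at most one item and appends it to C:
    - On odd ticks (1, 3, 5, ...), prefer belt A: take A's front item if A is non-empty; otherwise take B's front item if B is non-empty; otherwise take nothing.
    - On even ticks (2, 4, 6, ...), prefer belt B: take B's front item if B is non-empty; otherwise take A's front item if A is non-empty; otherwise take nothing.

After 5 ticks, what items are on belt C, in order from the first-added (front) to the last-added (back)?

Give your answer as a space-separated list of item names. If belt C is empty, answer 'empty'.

Answer: jar grate bolt hook tile

Derivation:
Tick 1: prefer A, take jar from A; A=[bolt,tile] B=[grate,hook,clip] C=[jar]
Tick 2: prefer B, take grate from B; A=[bolt,tile] B=[hook,clip] C=[jar,grate]
Tick 3: prefer A, take bolt from A; A=[tile] B=[hook,clip] C=[jar,grate,bolt]
Tick 4: prefer B, take hook from B; A=[tile] B=[clip] C=[jar,grate,bolt,hook]
Tick 5: prefer A, take tile from A; A=[-] B=[clip] C=[jar,grate,bolt,hook,tile]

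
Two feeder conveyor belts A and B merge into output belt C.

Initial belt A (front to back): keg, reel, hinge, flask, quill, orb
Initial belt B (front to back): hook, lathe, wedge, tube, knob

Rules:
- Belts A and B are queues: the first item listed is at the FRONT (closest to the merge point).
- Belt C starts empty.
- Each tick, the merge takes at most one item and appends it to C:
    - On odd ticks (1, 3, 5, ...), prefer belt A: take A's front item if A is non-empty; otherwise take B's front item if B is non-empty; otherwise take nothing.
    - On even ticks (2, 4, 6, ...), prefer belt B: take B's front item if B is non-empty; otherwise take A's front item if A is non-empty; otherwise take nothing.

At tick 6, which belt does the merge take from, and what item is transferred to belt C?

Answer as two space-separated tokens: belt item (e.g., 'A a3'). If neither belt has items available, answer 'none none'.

Tick 1: prefer A, take keg from A; A=[reel,hinge,flask,quill,orb] B=[hook,lathe,wedge,tube,knob] C=[keg]
Tick 2: prefer B, take hook from B; A=[reel,hinge,flask,quill,orb] B=[lathe,wedge,tube,knob] C=[keg,hook]
Tick 3: prefer A, take reel from A; A=[hinge,flask,quill,orb] B=[lathe,wedge,tube,knob] C=[keg,hook,reel]
Tick 4: prefer B, take lathe from B; A=[hinge,flask,quill,orb] B=[wedge,tube,knob] C=[keg,hook,reel,lathe]
Tick 5: prefer A, take hinge from A; A=[flask,quill,orb] B=[wedge,tube,knob] C=[keg,hook,reel,lathe,hinge]
Tick 6: prefer B, take wedge from B; A=[flask,quill,orb] B=[tube,knob] C=[keg,hook,reel,lathe,hinge,wedge]

Answer: B wedge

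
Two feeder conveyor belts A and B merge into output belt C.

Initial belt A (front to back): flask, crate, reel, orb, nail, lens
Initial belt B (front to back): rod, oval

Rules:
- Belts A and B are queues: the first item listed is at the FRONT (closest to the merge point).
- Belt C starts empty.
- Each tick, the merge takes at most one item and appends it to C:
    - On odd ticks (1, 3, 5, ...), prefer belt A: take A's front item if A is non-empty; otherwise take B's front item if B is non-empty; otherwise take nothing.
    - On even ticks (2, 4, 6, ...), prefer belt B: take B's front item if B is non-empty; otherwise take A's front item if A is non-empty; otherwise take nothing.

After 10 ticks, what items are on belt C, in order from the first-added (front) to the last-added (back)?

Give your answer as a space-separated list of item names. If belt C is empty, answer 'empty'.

Answer: flask rod crate oval reel orb nail lens

Derivation:
Tick 1: prefer A, take flask from A; A=[crate,reel,orb,nail,lens] B=[rod,oval] C=[flask]
Tick 2: prefer B, take rod from B; A=[crate,reel,orb,nail,lens] B=[oval] C=[flask,rod]
Tick 3: prefer A, take crate from A; A=[reel,orb,nail,lens] B=[oval] C=[flask,rod,crate]
Tick 4: prefer B, take oval from B; A=[reel,orb,nail,lens] B=[-] C=[flask,rod,crate,oval]
Tick 5: prefer A, take reel from A; A=[orb,nail,lens] B=[-] C=[flask,rod,crate,oval,reel]
Tick 6: prefer B, take orb from A; A=[nail,lens] B=[-] C=[flask,rod,crate,oval,reel,orb]
Tick 7: prefer A, take nail from A; A=[lens] B=[-] C=[flask,rod,crate,oval,reel,orb,nail]
Tick 8: prefer B, take lens from A; A=[-] B=[-] C=[flask,rod,crate,oval,reel,orb,nail,lens]
Tick 9: prefer A, both empty, nothing taken; A=[-] B=[-] C=[flask,rod,crate,oval,reel,orb,nail,lens]
Tick 10: prefer B, both empty, nothing taken; A=[-] B=[-] C=[flask,rod,crate,oval,reel,orb,nail,lens]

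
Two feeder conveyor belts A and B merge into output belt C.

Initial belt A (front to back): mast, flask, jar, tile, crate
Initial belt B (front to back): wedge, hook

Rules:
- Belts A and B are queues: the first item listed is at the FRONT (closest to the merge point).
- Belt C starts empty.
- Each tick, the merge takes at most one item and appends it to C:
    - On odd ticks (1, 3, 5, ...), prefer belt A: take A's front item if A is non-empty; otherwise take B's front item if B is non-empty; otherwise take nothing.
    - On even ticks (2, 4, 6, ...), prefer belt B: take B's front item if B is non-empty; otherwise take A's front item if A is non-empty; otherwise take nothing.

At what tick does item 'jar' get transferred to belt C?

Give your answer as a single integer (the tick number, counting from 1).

Tick 1: prefer A, take mast from A; A=[flask,jar,tile,crate] B=[wedge,hook] C=[mast]
Tick 2: prefer B, take wedge from B; A=[flask,jar,tile,crate] B=[hook] C=[mast,wedge]
Tick 3: prefer A, take flask from A; A=[jar,tile,crate] B=[hook] C=[mast,wedge,flask]
Tick 4: prefer B, take hook from B; A=[jar,tile,crate] B=[-] C=[mast,wedge,flask,hook]
Tick 5: prefer A, take jar from A; A=[tile,crate] B=[-] C=[mast,wedge,flask,hook,jar]

Answer: 5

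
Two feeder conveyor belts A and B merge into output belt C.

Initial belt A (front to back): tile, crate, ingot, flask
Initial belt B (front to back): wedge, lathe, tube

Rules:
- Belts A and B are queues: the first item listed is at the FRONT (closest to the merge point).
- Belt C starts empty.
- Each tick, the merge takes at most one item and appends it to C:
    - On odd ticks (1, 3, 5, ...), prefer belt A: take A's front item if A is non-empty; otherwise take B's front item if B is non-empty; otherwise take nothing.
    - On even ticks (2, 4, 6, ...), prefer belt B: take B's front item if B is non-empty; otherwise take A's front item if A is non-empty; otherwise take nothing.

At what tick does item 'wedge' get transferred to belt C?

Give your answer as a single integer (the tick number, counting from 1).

Answer: 2

Derivation:
Tick 1: prefer A, take tile from A; A=[crate,ingot,flask] B=[wedge,lathe,tube] C=[tile]
Tick 2: prefer B, take wedge from B; A=[crate,ingot,flask] B=[lathe,tube] C=[tile,wedge]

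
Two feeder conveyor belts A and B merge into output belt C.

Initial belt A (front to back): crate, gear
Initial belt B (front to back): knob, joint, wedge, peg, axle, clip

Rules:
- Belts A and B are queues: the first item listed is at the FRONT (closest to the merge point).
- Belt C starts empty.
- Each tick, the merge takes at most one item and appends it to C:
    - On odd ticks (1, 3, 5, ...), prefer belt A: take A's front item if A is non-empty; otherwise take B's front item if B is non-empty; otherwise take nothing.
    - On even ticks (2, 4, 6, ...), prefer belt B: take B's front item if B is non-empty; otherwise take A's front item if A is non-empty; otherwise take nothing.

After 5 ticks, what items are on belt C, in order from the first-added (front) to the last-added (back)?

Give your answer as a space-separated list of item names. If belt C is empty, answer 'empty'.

Tick 1: prefer A, take crate from A; A=[gear] B=[knob,joint,wedge,peg,axle,clip] C=[crate]
Tick 2: prefer B, take knob from B; A=[gear] B=[joint,wedge,peg,axle,clip] C=[crate,knob]
Tick 3: prefer A, take gear from A; A=[-] B=[joint,wedge,peg,axle,clip] C=[crate,knob,gear]
Tick 4: prefer B, take joint from B; A=[-] B=[wedge,peg,axle,clip] C=[crate,knob,gear,joint]
Tick 5: prefer A, take wedge from B; A=[-] B=[peg,axle,clip] C=[crate,knob,gear,joint,wedge]

Answer: crate knob gear joint wedge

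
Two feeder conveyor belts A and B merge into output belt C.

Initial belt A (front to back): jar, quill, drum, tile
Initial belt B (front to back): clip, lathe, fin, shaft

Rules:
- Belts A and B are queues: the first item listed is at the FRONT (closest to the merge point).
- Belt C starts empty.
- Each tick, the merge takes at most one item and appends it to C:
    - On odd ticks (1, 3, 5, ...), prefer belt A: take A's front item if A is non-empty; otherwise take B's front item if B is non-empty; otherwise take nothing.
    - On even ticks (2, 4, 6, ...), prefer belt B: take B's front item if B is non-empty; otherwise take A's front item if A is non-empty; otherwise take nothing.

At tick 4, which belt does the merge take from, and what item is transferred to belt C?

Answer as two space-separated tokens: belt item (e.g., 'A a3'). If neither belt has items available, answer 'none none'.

Tick 1: prefer A, take jar from A; A=[quill,drum,tile] B=[clip,lathe,fin,shaft] C=[jar]
Tick 2: prefer B, take clip from B; A=[quill,drum,tile] B=[lathe,fin,shaft] C=[jar,clip]
Tick 3: prefer A, take quill from A; A=[drum,tile] B=[lathe,fin,shaft] C=[jar,clip,quill]
Tick 4: prefer B, take lathe from B; A=[drum,tile] B=[fin,shaft] C=[jar,clip,quill,lathe]

Answer: B lathe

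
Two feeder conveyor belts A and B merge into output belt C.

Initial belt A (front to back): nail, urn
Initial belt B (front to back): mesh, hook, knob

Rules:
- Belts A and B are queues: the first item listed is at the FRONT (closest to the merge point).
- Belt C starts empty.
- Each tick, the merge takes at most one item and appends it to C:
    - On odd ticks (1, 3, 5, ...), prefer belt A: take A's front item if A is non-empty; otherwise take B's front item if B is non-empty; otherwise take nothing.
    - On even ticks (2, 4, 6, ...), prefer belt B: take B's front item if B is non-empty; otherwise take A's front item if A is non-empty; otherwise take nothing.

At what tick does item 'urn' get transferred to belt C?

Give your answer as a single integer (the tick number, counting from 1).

Answer: 3

Derivation:
Tick 1: prefer A, take nail from A; A=[urn] B=[mesh,hook,knob] C=[nail]
Tick 2: prefer B, take mesh from B; A=[urn] B=[hook,knob] C=[nail,mesh]
Tick 3: prefer A, take urn from A; A=[-] B=[hook,knob] C=[nail,mesh,urn]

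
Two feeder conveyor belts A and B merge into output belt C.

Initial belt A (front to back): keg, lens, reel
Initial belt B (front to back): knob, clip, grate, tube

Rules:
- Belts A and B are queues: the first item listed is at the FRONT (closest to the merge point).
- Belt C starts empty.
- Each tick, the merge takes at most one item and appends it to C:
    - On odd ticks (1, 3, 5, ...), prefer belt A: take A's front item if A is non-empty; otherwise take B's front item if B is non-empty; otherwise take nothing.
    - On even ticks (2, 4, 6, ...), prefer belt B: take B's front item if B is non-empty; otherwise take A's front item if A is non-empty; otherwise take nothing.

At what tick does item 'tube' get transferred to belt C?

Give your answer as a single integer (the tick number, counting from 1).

Tick 1: prefer A, take keg from A; A=[lens,reel] B=[knob,clip,grate,tube] C=[keg]
Tick 2: prefer B, take knob from B; A=[lens,reel] B=[clip,grate,tube] C=[keg,knob]
Tick 3: prefer A, take lens from A; A=[reel] B=[clip,grate,tube] C=[keg,knob,lens]
Tick 4: prefer B, take clip from B; A=[reel] B=[grate,tube] C=[keg,knob,lens,clip]
Tick 5: prefer A, take reel from A; A=[-] B=[grate,tube] C=[keg,knob,lens,clip,reel]
Tick 6: prefer B, take grate from B; A=[-] B=[tube] C=[keg,knob,lens,clip,reel,grate]
Tick 7: prefer A, take tube from B; A=[-] B=[-] C=[keg,knob,lens,clip,reel,grate,tube]

Answer: 7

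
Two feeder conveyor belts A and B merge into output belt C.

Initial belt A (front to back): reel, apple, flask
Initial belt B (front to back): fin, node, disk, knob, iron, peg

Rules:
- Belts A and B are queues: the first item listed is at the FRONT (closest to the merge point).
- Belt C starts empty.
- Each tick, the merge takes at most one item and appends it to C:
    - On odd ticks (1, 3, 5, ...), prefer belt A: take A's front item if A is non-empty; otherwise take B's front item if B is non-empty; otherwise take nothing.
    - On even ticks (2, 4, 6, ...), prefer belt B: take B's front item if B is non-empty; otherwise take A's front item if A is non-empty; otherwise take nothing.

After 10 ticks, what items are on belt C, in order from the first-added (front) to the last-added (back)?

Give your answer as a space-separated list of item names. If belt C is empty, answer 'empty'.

Answer: reel fin apple node flask disk knob iron peg

Derivation:
Tick 1: prefer A, take reel from A; A=[apple,flask] B=[fin,node,disk,knob,iron,peg] C=[reel]
Tick 2: prefer B, take fin from B; A=[apple,flask] B=[node,disk,knob,iron,peg] C=[reel,fin]
Tick 3: prefer A, take apple from A; A=[flask] B=[node,disk,knob,iron,peg] C=[reel,fin,apple]
Tick 4: prefer B, take node from B; A=[flask] B=[disk,knob,iron,peg] C=[reel,fin,apple,node]
Tick 5: prefer A, take flask from A; A=[-] B=[disk,knob,iron,peg] C=[reel,fin,apple,node,flask]
Tick 6: prefer B, take disk from B; A=[-] B=[knob,iron,peg] C=[reel,fin,apple,node,flask,disk]
Tick 7: prefer A, take knob from B; A=[-] B=[iron,peg] C=[reel,fin,apple,node,flask,disk,knob]
Tick 8: prefer B, take iron from B; A=[-] B=[peg] C=[reel,fin,apple,node,flask,disk,knob,iron]
Tick 9: prefer A, take peg from B; A=[-] B=[-] C=[reel,fin,apple,node,flask,disk,knob,iron,peg]
Tick 10: prefer B, both empty, nothing taken; A=[-] B=[-] C=[reel,fin,apple,node,flask,disk,knob,iron,peg]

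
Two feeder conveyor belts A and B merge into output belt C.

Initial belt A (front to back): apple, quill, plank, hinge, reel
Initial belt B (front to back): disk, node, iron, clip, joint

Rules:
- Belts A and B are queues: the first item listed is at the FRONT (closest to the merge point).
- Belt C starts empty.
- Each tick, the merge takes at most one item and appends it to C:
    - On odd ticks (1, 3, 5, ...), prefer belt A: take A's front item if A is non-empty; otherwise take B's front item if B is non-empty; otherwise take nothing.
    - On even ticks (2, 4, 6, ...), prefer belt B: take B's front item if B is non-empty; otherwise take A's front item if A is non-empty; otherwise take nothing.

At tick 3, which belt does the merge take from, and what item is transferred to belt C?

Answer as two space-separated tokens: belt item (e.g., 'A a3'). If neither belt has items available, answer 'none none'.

Answer: A quill

Derivation:
Tick 1: prefer A, take apple from A; A=[quill,plank,hinge,reel] B=[disk,node,iron,clip,joint] C=[apple]
Tick 2: prefer B, take disk from B; A=[quill,plank,hinge,reel] B=[node,iron,clip,joint] C=[apple,disk]
Tick 3: prefer A, take quill from A; A=[plank,hinge,reel] B=[node,iron,clip,joint] C=[apple,disk,quill]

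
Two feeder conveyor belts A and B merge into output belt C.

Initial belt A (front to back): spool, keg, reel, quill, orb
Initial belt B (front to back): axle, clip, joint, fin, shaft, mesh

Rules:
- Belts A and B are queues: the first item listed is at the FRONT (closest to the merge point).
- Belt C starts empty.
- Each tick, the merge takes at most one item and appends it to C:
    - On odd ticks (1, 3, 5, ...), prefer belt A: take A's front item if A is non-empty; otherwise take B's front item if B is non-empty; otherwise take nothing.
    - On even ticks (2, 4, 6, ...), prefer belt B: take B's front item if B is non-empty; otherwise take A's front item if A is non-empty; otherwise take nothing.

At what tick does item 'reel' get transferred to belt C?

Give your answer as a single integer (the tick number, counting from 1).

Answer: 5

Derivation:
Tick 1: prefer A, take spool from A; A=[keg,reel,quill,orb] B=[axle,clip,joint,fin,shaft,mesh] C=[spool]
Tick 2: prefer B, take axle from B; A=[keg,reel,quill,orb] B=[clip,joint,fin,shaft,mesh] C=[spool,axle]
Tick 3: prefer A, take keg from A; A=[reel,quill,orb] B=[clip,joint,fin,shaft,mesh] C=[spool,axle,keg]
Tick 4: prefer B, take clip from B; A=[reel,quill,orb] B=[joint,fin,shaft,mesh] C=[spool,axle,keg,clip]
Tick 5: prefer A, take reel from A; A=[quill,orb] B=[joint,fin,shaft,mesh] C=[spool,axle,keg,clip,reel]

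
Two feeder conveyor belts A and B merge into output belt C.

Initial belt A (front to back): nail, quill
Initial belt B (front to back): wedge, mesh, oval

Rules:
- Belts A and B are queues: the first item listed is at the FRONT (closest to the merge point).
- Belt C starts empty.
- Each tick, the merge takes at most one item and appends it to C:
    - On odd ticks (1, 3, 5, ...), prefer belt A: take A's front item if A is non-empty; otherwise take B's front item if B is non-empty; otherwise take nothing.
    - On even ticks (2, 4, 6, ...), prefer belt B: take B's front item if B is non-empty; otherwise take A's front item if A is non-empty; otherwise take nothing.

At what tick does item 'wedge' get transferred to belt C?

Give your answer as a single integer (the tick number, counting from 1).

Tick 1: prefer A, take nail from A; A=[quill] B=[wedge,mesh,oval] C=[nail]
Tick 2: prefer B, take wedge from B; A=[quill] B=[mesh,oval] C=[nail,wedge]

Answer: 2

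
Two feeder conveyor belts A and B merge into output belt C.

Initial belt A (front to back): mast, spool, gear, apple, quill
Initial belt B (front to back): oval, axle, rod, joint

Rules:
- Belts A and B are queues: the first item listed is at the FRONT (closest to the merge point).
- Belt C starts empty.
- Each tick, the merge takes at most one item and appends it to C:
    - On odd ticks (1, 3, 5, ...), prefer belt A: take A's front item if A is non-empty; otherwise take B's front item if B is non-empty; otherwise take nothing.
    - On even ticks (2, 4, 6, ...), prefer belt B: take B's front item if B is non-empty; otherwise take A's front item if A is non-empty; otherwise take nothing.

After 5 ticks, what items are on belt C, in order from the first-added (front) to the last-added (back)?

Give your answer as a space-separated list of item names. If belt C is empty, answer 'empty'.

Tick 1: prefer A, take mast from A; A=[spool,gear,apple,quill] B=[oval,axle,rod,joint] C=[mast]
Tick 2: prefer B, take oval from B; A=[spool,gear,apple,quill] B=[axle,rod,joint] C=[mast,oval]
Tick 3: prefer A, take spool from A; A=[gear,apple,quill] B=[axle,rod,joint] C=[mast,oval,spool]
Tick 4: prefer B, take axle from B; A=[gear,apple,quill] B=[rod,joint] C=[mast,oval,spool,axle]
Tick 5: prefer A, take gear from A; A=[apple,quill] B=[rod,joint] C=[mast,oval,spool,axle,gear]

Answer: mast oval spool axle gear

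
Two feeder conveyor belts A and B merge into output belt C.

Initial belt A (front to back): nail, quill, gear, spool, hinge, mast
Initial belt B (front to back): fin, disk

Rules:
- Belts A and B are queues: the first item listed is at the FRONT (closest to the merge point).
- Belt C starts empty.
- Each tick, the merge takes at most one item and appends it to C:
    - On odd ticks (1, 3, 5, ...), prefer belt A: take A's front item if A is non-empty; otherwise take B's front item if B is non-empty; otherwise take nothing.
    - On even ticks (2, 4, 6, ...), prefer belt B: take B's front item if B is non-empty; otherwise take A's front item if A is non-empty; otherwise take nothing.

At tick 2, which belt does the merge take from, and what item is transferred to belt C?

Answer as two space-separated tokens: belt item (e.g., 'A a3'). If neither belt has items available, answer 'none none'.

Answer: B fin

Derivation:
Tick 1: prefer A, take nail from A; A=[quill,gear,spool,hinge,mast] B=[fin,disk] C=[nail]
Tick 2: prefer B, take fin from B; A=[quill,gear,spool,hinge,mast] B=[disk] C=[nail,fin]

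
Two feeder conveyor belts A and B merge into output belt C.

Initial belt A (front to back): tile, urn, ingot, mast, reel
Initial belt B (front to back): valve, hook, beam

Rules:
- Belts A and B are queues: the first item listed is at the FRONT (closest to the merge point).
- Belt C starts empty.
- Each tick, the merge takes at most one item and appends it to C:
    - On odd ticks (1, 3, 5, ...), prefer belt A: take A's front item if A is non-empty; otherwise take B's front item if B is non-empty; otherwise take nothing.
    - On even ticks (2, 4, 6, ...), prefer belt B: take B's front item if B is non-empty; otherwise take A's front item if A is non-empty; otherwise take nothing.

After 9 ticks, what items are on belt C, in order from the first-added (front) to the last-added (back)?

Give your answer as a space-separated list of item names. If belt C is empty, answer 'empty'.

Tick 1: prefer A, take tile from A; A=[urn,ingot,mast,reel] B=[valve,hook,beam] C=[tile]
Tick 2: prefer B, take valve from B; A=[urn,ingot,mast,reel] B=[hook,beam] C=[tile,valve]
Tick 3: prefer A, take urn from A; A=[ingot,mast,reel] B=[hook,beam] C=[tile,valve,urn]
Tick 4: prefer B, take hook from B; A=[ingot,mast,reel] B=[beam] C=[tile,valve,urn,hook]
Tick 5: prefer A, take ingot from A; A=[mast,reel] B=[beam] C=[tile,valve,urn,hook,ingot]
Tick 6: prefer B, take beam from B; A=[mast,reel] B=[-] C=[tile,valve,urn,hook,ingot,beam]
Tick 7: prefer A, take mast from A; A=[reel] B=[-] C=[tile,valve,urn,hook,ingot,beam,mast]
Tick 8: prefer B, take reel from A; A=[-] B=[-] C=[tile,valve,urn,hook,ingot,beam,mast,reel]
Tick 9: prefer A, both empty, nothing taken; A=[-] B=[-] C=[tile,valve,urn,hook,ingot,beam,mast,reel]

Answer: tile valve urn hook ingot beam mast reel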